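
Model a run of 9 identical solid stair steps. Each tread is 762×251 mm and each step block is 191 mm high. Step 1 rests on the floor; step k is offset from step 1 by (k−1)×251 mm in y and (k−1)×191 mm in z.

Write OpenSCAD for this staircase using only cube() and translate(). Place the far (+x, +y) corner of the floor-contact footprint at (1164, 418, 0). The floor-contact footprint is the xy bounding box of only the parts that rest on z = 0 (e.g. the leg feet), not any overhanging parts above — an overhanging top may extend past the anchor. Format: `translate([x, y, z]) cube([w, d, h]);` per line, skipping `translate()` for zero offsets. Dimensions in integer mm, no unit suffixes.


translate([402, 167, 0]) cube([762, 251, 191]);
translate([402, 418, 191]) cube([762, 251, 191]);
translate([402, 669, 382]) cube([762, 251, 191]);
translate([402, 920, 573]) cube([762, 251, 191]);
translate([402, 1171, 764]) cube([762, 251, 191]);
translate([402, 1422, 955]) cube([762, 251, 191]);
translate([402, 1673, 1146]) cube([762, 251, 191]);
translate([402, 1924, 1337]) cube([762, 251, 191]);
translate([402, 2175, 1528]) cube([762, 251, 191]);


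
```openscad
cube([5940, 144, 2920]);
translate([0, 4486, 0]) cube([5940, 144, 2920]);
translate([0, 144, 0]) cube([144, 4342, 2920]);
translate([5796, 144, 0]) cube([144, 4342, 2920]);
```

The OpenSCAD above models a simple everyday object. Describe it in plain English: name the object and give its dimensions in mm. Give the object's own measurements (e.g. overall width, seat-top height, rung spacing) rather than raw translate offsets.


The wall frame of a small rectangular building: four walls, each 2920 mm tall and 144 mm thick, enclosing a footprint 5940 mm (x) by 4630 mm (y) outside-to-outside, with no floor or roof. The front and back walls (the −y and +y sides) span the full width; the two side walls fit between them.


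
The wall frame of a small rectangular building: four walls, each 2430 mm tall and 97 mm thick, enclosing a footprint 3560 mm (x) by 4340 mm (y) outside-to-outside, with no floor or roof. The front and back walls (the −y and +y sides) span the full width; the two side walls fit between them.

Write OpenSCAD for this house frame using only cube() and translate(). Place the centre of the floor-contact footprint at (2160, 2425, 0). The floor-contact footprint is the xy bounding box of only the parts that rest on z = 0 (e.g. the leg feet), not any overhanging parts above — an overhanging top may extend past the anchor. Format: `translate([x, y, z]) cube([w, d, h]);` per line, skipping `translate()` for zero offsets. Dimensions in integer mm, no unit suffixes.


translate([380, 255, 0]) cube([3560, 97, 2430]);
translate([380, 4498, 0]) cube([3560, 97, 2430]);
translate([380, 352, 0]) cube([97, 4146, 2430]);
translate([3843, 352, 0]) cube([97, 4146, 2430]);


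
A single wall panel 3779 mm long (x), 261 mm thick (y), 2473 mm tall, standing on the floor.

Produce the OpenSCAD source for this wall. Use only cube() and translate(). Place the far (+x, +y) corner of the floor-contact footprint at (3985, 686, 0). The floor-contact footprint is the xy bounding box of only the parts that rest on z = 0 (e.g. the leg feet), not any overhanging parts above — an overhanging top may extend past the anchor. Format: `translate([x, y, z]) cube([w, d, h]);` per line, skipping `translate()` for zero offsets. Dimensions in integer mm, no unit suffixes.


translate([206, 425, 0]) cube([3779, 261, 2473]);


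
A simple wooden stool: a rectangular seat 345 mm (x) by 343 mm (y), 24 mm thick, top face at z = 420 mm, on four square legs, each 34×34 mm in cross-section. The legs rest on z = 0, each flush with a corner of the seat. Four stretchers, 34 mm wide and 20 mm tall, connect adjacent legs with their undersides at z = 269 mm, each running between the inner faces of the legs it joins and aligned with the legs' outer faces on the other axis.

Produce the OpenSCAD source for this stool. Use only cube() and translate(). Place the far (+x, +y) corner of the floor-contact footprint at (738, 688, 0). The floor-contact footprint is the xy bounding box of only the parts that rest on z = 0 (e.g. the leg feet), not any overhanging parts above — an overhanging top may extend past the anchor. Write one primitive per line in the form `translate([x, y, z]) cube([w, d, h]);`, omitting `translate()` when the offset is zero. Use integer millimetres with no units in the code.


translate([393, 345, 396]) cube([345, 343, 24]);
translate([393, 345, 0]) cube([34, 34, 396]);
translate([704, 345, 0]) cube([34, 34, 396]);
translate([393, 654, 0]) cube([34, 34, 396]);
translate([704, 654, 0]) cube([34, 34, 396]);
translate([427, 345, 269]) cube([277, 34, 20]);
translate([427, 654, 269]) cube([277, 34, 20]);
translate([393, 379, 269]) cube([34, 275, 20]);
translate([704, 379, 269]) cube([34, 275, 20]);


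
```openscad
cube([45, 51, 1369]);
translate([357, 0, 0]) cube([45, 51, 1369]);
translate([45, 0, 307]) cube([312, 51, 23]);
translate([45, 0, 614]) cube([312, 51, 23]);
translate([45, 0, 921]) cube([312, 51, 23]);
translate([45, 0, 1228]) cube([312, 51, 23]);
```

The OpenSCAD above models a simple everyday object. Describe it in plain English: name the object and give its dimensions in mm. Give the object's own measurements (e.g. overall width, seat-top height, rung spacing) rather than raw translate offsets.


A straight ladder. Two 45×51 mm vertical rails, 1369 mm tall, stand 402 mm apart (outside-to-outside) with their front faces coplanar on the −y side. 4 rungs, each 51 mm deep and 23 mm tall, span between the inner faces of the rails, front faces flush with the rails. The lowest rung's underside is at z = 307 mm and rungs are spaced 307 mm apart (underside to underside).


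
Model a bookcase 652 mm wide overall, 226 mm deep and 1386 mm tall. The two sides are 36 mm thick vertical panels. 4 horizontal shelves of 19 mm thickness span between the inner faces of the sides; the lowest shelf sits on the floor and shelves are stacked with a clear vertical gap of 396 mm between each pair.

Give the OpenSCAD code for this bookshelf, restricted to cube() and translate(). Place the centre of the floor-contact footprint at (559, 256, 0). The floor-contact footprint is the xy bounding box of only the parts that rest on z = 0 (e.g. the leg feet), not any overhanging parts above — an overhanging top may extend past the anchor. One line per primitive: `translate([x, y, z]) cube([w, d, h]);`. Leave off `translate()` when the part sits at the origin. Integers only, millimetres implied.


translate([233, 143, 0]) cube([36, 226, 1386]);
translate([849, 143, 0]) cube([36, 226, 1386]);
translate([269, 143, 0]) cube([580, 226, 19]);
translate([269, 143, 415]) cube([580, 226, 19]);
translate([269, 143, 830]) cube([580, 226, 19]);
translate([269, 143, 1245]) cube([580, 226, 19]);


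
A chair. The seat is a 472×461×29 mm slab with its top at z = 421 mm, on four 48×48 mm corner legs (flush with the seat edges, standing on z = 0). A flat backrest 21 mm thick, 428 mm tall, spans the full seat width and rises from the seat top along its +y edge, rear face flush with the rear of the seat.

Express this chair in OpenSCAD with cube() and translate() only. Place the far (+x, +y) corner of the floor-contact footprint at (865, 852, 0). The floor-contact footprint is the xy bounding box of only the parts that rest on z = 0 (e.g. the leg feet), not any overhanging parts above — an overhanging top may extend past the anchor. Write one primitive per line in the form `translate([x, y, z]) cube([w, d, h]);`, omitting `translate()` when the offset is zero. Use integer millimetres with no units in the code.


// leg_h = 421 - 29 = 392
translate([393, 391, 392]) cube([472, 461, 29]);
translate([393, 391, 0]) cube([48, 48, 392]);
translate([817, 391, 0]) cube([48, 48, 392]);
translate([393, 804, 0]) cube([48, 48, 392]);
translate([817, 804, 0]) cube([48, 48, 392]);
translate([393, 831, 421]) cube([472, 21, 428]);


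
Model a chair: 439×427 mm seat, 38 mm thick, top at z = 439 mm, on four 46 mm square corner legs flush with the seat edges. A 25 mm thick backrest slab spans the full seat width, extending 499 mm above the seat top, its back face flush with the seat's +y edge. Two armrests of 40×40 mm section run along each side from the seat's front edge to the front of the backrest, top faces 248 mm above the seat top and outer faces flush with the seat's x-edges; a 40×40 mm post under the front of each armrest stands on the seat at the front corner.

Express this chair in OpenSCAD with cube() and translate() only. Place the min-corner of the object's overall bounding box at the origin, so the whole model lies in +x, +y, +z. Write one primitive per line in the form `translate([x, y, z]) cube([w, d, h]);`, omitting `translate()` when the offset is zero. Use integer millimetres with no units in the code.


translate([0, 0, 401]) cube([439, 427, 38]);
cube([46, 46, 401]);
translate([393, 0, 0]) cube([46, 46, 401]);
translate([0, 381, 0]) cube([46, 46, 401]);
translate([393, 381, 0]) cube([46, 46, 401]);
translate([0, 402, 439]) cube([439, 25, 499]);
translate([0, 0, 647]) cube([40, 402, 40]);
translate([399, 0, 647]) cube([40, 402, 40]);
translate([0, 0, 439]) cube([40, 40, 208]);
translate([399, 0, 439]) cube([40, 40, 208]);


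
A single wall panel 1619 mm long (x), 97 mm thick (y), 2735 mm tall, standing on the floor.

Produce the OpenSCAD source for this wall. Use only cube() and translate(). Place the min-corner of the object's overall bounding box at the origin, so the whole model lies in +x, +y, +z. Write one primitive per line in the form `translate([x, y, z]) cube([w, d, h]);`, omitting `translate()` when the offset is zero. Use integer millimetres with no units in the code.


cube([1619, 97, 2735]);


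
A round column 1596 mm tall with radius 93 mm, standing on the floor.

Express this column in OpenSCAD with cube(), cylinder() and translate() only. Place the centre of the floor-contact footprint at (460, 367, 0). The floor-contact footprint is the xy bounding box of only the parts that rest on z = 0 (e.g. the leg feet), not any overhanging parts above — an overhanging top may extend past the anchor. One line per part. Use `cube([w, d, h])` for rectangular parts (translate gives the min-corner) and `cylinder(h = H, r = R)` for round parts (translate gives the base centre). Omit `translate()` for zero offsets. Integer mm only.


translate([460, 367, 0]) cylinder(h = 1596, r = 93);


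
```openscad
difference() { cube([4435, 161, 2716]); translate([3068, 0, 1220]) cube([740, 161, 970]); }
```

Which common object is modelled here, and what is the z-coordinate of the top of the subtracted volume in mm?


A wall with a window opening. The window head height is 2190 mm.

A wall with a rectangular opening subtracted — a window. Sill at z = 1220, opening 970 mm tall, so the head is at 1220 + 970 = 2190 mm.


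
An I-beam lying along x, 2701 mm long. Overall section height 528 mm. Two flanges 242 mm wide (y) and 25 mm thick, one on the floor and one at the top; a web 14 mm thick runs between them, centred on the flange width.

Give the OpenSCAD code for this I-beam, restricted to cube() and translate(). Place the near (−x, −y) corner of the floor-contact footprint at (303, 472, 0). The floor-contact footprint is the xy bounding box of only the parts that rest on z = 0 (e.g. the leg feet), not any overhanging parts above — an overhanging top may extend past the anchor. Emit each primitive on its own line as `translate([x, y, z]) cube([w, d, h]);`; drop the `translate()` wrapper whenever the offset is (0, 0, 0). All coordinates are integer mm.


translate([303, 472, 0]) cube([2701, 242, 25]);
translate([303, 586, 25]) cube([2701, 14, 478]);
translate([303, 472, 503]) cube([2701, 242, 25]);


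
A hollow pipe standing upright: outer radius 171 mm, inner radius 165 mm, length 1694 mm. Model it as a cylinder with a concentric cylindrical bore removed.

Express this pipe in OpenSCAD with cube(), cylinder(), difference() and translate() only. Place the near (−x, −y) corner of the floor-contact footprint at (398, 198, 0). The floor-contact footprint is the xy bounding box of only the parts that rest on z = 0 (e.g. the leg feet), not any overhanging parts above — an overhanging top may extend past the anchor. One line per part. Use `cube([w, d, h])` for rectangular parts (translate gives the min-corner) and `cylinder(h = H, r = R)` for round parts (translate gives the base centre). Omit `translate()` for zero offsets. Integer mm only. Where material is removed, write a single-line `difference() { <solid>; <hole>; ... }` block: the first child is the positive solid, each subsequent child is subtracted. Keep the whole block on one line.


difference() { translate([569, 369, 0]) cylinder(h = 1694, r = 171); translate([569, 369, 0]) cylinder(h = 1694, r = 165); }


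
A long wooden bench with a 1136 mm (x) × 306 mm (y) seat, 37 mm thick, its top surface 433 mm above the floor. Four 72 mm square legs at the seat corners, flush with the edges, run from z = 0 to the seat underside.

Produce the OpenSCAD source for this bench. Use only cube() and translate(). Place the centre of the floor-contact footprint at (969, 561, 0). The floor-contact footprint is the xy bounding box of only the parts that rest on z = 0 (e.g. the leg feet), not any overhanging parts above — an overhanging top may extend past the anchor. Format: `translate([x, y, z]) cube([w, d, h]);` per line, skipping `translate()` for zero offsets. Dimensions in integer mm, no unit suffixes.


// leg_h = 433 − 37 = 396
translate([401, 408, 396]) cube([1136, 306, 37]);
translate([401, 408, 0]) cube([72, 72, 396]);
translate([401, 642, 0]) cube([72, 72, 396]);
translate([1465, 408, 0]) cube([72, 72, 396]);
translate([1465, 642, 0]) cube([72, 72, 396]);


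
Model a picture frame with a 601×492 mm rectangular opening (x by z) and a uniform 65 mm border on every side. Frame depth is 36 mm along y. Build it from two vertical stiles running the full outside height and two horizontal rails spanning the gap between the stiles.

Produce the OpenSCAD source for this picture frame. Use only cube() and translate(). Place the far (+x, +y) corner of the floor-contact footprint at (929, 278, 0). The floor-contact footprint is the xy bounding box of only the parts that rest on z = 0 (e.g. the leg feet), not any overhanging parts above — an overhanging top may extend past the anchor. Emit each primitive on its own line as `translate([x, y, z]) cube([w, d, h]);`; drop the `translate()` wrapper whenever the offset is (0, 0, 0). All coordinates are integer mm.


translate([198, 242, 0]) cube([65, 36, 622]);
translate([864, 242, 0]) cube([65, 36, 622]);
translate([263, 242, 0]) cube([601, 36, 65]);
translate([263, 242, 557]) cube([601, 36, 65]);


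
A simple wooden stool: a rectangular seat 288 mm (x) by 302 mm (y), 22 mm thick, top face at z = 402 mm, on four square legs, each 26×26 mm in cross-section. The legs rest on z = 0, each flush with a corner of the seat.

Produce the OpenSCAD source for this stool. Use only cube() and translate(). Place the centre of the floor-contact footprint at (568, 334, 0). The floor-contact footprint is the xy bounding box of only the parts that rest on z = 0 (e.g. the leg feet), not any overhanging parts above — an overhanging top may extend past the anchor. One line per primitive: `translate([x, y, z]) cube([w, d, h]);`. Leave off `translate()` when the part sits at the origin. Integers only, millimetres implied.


translate([424, 183, 380]) cube([288, 302, 22]);
translate([424, 183, 0]) cube([26, 26, 380]);
translate([686, 183, 0]) cube([26, 26, 380]);
translate([424, 459, 0]) cube([26, 26, 380]);
translate([686, 459, 0]) cube([26, 26, 380]);


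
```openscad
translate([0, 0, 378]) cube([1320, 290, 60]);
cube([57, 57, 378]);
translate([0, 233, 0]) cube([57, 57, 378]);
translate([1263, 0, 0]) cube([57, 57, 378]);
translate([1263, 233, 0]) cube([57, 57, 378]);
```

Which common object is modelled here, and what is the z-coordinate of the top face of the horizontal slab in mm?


A bench. The seat-top height is 438 mm.

A long slab on four corner posts — a bench. The slab sits at z = 378 with thickness 60, so the top is 378 + 60 = 438 mm.


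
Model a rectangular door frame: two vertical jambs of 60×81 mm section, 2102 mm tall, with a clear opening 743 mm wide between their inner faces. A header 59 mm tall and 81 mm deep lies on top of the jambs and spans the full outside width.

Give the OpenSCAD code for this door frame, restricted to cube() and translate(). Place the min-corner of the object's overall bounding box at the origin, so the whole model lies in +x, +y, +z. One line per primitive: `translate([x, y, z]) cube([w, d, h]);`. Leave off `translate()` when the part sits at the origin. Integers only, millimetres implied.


cube([60, 81, 2102]);
translate([803, 0, 0]) cube([60, 81, 2102]);
translate([0, 0, 2102]) cube([863, 81, 59]);


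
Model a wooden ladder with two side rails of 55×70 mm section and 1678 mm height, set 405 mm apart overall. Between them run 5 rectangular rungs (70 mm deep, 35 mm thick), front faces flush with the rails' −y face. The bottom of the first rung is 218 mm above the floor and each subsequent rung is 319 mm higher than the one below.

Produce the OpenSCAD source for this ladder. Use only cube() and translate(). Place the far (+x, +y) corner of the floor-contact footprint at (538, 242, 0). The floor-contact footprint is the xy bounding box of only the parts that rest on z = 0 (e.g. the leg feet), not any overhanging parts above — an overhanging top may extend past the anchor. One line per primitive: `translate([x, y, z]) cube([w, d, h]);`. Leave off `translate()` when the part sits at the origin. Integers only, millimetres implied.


translate([133, 172, 0]) cube([55, 70, 1678]);
translate([483, 172, 0]) cube([55, 70, 1678]);
translate([188, 172, 218]) cube([295, 70, 35]);
translate([188, 172, 537]) cube([295, 70, 35]);
translate([188, 172, 856]) cube([295, 70, 35]);
translate([188, 172, 1175]) cube([295, 70, 35]);
translate([188, 172, 1494]) cube([295, 70, 35]);


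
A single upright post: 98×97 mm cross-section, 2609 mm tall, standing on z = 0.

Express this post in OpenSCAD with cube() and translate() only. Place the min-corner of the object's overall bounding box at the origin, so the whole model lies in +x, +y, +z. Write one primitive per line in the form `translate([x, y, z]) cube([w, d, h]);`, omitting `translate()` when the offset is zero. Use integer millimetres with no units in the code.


cube([98, 97, 2609]);


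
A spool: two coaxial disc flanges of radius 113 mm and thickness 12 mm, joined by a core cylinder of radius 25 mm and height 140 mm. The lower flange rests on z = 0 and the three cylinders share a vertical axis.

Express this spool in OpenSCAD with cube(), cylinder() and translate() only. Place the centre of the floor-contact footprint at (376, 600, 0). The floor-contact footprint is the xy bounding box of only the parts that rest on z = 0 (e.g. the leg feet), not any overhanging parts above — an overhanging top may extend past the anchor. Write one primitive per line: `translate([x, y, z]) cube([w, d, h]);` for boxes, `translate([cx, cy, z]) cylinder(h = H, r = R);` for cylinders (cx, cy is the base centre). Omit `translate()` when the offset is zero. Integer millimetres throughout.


translate([376, 600, 0]) cylinder(h = 12, r = 113);
translate([376, 600, 12]) cylinder(h = 140, r = 25);
translate([376, 600, 152]) cylinder(h = 12, r = 113);


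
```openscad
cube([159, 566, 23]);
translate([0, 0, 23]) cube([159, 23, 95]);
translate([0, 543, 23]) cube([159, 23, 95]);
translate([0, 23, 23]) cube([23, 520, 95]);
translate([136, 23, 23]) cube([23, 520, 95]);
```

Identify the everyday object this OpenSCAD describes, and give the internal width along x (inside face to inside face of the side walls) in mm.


An open box. The internal width is 113 mm.

A 159×566 base slab with four walls standing on it — an open box. The base is 159 mm wide and the walls are 23 mm thick, so the internal width is 159 − 2 × 23 = 113 mm.


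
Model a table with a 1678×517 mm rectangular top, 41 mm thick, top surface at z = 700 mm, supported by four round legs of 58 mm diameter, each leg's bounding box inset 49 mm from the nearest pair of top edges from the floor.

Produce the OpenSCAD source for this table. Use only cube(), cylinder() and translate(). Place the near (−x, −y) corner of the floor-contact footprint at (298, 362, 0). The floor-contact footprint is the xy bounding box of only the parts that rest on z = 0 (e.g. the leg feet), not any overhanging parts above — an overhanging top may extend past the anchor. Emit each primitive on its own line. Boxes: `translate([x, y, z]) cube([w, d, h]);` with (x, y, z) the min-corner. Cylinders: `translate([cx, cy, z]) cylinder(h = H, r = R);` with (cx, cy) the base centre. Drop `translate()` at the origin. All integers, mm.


translate([249, 313, 659]) cube([1678, 517, 41]);
translate([327, 391, 0]) cylinder(h = 659, r = 29);
translate([1849, 391, 0]) cylinder(h = 659, r = 29);
translate([327, 752, 0]) cylinder(h = 659, r = 29);
translate([1849, 752, 0]) cylinder(h = 659, r = 29);


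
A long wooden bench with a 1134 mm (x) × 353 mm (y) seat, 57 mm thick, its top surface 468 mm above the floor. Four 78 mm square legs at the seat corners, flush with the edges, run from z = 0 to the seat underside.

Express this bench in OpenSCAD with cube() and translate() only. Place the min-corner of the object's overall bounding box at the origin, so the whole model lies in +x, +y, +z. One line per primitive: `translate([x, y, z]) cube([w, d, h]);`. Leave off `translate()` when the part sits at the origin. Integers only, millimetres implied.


translate([0, 0, 411]) cube([1134, 353, 57]);
cube([78, 78, 411]);
translate([0, 275, 0]) cube([78, 78, 411]);
translate([1056, 0, 0]) cube([78, 78, 411]);
translate([1056, 275, 0]) cube([78, 78, 411]);


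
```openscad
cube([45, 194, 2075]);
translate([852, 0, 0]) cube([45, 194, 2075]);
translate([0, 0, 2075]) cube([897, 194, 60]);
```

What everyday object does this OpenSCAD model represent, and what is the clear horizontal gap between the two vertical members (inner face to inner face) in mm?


A door frame. The clear opening width is 807 mm.

Two 2075 mm tall posts with a header on top — a door frame. The left jamb is 45 mm wide at x = 0; the right jamb starts at x = 852. The clear opening is 852 − 45 = 807 mm.


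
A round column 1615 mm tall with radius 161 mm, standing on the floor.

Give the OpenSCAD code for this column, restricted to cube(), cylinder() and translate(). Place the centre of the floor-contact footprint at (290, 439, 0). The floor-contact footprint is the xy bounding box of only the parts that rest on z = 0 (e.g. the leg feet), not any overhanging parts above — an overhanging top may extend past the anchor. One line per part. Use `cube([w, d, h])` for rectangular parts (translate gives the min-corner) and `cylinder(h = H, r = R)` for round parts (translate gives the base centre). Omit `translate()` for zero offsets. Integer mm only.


translate([290, 439, 0]) cylinder(h = 1615, r = 161);


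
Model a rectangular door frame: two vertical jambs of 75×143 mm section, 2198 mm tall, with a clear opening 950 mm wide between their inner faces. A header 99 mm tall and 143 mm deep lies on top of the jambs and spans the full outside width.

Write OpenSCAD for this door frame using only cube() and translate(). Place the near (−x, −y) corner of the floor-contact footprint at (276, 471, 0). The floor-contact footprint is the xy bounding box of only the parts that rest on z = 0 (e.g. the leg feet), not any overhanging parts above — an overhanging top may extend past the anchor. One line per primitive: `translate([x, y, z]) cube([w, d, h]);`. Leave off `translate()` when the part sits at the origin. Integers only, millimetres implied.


translate([276, 471, 0]) cube([75, 143, 2198]);
translate([1301, 471, 0]) cube([75, 143, 2198]);
translate([276, 471, 2198]) cube([1100, 143, 99]);


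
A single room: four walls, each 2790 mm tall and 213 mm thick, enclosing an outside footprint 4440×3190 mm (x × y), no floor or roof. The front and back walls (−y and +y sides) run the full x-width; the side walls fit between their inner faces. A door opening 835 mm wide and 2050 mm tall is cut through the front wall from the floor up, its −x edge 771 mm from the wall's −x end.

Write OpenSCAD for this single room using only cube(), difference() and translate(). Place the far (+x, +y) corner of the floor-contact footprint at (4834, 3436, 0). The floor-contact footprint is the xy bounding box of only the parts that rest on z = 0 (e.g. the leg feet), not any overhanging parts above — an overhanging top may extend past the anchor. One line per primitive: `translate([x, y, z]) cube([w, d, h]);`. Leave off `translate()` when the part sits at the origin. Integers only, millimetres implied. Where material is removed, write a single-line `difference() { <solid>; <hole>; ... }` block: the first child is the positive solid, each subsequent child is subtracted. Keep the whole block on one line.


difference() { translate([394, 246, 0]) cube([4440, 213, 2790]); translate([1165, 246, 0]) cube([835, 213, 2050]); }
translate([394, 3223, 0]) cube([4440, 213, 2790]);
translate([394, 459, 0]) cube([213, 2764, 2790]);
translate([4621, 459, 0]) cube([213, 2764, 2790]);


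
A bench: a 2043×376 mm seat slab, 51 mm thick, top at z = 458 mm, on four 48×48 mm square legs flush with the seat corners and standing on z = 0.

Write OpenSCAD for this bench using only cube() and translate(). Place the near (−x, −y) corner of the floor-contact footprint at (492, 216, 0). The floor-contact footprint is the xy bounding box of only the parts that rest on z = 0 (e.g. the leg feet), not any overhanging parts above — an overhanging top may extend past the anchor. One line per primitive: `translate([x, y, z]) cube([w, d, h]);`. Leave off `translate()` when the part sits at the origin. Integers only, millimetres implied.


translate([492, 216, 407]) cube([2043, 376, 51]);
translate([492, 216, 0]) cube([48, 48, 407]);
translate([492, 544, 0]) cube([48, 48, 407]);
translate([2487, 216, 0]) cube([48, 48, 407]);
translate([2487, 544, 0]) cube([48, 48, 407]);


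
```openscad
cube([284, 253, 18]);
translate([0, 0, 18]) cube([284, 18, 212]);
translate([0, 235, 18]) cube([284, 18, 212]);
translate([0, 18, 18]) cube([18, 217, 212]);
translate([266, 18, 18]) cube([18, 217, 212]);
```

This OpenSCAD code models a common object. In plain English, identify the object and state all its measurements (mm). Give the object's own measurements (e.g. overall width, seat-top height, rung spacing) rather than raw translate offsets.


An open-topped rectangular box: outside dimensions 284×253×230 mm, with a uniform wall and base thickness of 18 mm. The base is a full 284×253 slab on the floor; four walls sit on top of the base. The front and back walls (the −y and +y sides) span the full width; the two side walls fit between them.


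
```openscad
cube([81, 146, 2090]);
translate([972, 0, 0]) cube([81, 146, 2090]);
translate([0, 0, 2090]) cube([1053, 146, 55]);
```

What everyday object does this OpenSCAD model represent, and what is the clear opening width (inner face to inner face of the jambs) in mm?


A door frame. The clear opening width is 891 mm.

Two 2090 mm tall posts with a header on top — a door frame. The left jamb is 81 mm wide at x = 0; the right jamb starts at x = 972. The clear opening is 972 − 81 = 891 mm.


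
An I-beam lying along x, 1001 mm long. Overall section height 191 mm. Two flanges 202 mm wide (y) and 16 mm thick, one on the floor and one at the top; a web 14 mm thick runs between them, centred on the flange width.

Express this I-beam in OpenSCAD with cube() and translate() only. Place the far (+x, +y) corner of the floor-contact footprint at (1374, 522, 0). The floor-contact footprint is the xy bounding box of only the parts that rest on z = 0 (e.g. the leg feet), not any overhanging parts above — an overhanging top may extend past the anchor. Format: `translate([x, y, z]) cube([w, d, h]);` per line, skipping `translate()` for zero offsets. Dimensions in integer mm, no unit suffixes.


translate([373, 320, 0]) cube([1001, 202, 16]);
translate([373, 414, 16]) cube([1001, 14, 159]);
translate([373, 320, 175]) cube([1001, 202, 16]);


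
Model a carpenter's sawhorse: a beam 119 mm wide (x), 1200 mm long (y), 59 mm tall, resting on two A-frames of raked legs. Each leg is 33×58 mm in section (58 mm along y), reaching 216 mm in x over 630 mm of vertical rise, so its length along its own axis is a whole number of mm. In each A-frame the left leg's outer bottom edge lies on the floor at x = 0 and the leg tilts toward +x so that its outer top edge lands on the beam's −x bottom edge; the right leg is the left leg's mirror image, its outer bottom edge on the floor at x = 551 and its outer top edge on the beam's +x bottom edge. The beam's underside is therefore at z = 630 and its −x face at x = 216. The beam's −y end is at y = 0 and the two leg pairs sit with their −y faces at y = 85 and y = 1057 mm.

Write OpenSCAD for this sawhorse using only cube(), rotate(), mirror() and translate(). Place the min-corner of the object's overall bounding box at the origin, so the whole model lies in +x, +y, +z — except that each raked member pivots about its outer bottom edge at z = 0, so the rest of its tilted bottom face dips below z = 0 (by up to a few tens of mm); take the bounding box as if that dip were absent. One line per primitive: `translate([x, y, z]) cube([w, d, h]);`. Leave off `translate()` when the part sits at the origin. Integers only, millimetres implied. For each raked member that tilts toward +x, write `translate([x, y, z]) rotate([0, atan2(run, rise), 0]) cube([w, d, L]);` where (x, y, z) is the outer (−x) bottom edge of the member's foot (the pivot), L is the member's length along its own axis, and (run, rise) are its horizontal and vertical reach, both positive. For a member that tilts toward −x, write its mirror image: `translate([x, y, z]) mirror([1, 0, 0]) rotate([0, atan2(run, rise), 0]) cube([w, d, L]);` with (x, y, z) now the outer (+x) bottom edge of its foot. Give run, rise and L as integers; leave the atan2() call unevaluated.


translate([216, 0, 630]) cube([119, 1200, 59]);
translate([0, 85, 0]) rotate([0, atan2(216, 630), 0]) cube([33, 58, 666]);
translate([551, 85, 0]) mirror([1, 0, 0]) rotate([0, atan2(216, 630), 0]) cube([33, 58, 666]);
translate([0, 1057, 0]) rotate([0, atan2(216, 630), 0]) cube([33, 58, 666]);
translate([551, 1057, 0]) mirror([1, 0, 0]) rotate([0, atan2(216, 630), 0]) cube([33, 58, 666]);


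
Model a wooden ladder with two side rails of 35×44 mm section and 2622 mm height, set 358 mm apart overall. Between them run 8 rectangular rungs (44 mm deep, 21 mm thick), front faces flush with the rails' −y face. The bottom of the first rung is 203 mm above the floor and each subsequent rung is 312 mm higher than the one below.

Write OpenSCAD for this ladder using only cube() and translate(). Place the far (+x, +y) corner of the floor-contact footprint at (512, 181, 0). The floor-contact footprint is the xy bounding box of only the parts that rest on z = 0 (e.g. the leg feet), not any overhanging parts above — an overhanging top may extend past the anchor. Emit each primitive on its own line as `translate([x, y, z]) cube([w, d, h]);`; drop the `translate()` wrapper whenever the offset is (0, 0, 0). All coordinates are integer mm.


translate([154, 137, 0]) cube([35, 44, 2622]);
translate([477, 137, 0]) cube([35, 44, 2622]);
translate([189, 137, 203]) cube([288, 44, 21]);
translate([189, 137, 515]) cube([288, 44, 21]);
translate([189, 137, 827]) cube([288, 44, 21]);
translate([189, 137, 1139]) cube([288, 44, 21]);
translate([189, 137, 1451]) cube([288, 44, 21]);
translate([189, 137, 1763]) cube([288, 44, 21]);
translate([189, 137, 2075]) cube([288, 44, 21]);
translate([189, 137, 2387]) cube([288, 44, 21]);


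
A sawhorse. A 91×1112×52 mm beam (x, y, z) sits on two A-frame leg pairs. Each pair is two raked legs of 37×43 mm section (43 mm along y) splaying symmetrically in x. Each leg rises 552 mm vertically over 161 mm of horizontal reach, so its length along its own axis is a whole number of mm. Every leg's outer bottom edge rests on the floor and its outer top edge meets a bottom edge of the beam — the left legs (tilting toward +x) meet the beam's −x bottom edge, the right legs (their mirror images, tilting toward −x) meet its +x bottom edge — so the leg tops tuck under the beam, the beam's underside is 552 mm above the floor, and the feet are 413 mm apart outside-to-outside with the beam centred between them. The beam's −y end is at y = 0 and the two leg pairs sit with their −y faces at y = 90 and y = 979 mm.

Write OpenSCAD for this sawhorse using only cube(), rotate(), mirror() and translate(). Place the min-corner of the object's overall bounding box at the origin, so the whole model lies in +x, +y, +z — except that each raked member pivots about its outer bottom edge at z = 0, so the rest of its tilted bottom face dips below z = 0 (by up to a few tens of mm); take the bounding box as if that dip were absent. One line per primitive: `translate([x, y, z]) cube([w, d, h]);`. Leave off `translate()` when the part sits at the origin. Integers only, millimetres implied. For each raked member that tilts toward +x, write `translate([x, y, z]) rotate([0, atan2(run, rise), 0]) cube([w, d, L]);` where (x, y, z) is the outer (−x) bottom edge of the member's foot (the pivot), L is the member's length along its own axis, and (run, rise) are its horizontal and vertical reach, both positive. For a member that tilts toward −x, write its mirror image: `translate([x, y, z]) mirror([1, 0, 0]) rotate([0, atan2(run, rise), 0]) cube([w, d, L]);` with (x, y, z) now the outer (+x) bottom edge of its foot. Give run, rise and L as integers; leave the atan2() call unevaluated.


// leg length = √(161² + 552²) = 575
// right-leg outer foot x = 2·161 + 91 = 413
// beam min-corner = (161, 0, 552)
translate([161, 0, 552]) cube([91, 1112, 52]);
translate([0, 90, 0]) rotate([0, atan2(161, 552), 0]) cube([37, 43, 575]);
translate([413, 90, 0]) mirror([1, 0, 0]) rotate([0, atan2(161, 552), 0]) cube([37, 43, 575]);
translate([0, 979, 0]) rotate([0, atan2(161, 552), 0]) cube([37, 43, 575]);
translate([413, 979, 0]) mirror([1, 0, 0]) rotate([0, atan2(161, 552), 0]) cube([37, 43, 575]);


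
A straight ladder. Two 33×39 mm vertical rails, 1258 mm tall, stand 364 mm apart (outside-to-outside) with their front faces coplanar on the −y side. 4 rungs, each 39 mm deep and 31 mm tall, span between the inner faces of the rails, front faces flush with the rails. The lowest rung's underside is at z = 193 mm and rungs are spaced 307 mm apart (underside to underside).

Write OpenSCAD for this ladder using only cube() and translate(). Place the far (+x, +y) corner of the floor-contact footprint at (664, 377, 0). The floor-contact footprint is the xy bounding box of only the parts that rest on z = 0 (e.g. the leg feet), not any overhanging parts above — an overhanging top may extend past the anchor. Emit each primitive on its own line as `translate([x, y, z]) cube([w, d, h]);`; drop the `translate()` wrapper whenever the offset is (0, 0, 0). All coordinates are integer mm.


translate([300, 338, 0]) cube([33, 39, 1258]);
translate([631, 338, 0]) cube([33, 39, 1258]);
translate([333, 338, 193]) cube([298, 39, 31]);
translate([333, 338, 500]) cube([298, 39, 31]);
translate([333, 338, 807]) cube([298, 39, 31]);
translate([333, 338, 1114]) cube([298, 39, 31]);


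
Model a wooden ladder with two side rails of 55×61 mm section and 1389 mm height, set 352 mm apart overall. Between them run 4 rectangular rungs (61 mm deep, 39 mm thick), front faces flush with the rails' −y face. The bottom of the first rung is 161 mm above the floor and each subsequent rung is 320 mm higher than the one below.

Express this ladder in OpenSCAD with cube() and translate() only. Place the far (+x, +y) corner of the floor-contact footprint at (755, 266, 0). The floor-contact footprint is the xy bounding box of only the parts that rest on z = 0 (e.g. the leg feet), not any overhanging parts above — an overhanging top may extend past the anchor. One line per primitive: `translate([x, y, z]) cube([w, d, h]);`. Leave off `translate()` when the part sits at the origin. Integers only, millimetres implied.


translate([403, 205, 0]) cube([55, 61, 1389]);
translate([700, 205, 0]) cube([55, 61, 1389]);
translate([458, 205, 161]) cube([242, 61, 39]);
translate([458, 205, 481]) cube([242, 61, 39]);
translate([458, 205, 801]) cube([242, 61, 39]);
translate([458, 205, 1121]) cube([242, 61, 39]);


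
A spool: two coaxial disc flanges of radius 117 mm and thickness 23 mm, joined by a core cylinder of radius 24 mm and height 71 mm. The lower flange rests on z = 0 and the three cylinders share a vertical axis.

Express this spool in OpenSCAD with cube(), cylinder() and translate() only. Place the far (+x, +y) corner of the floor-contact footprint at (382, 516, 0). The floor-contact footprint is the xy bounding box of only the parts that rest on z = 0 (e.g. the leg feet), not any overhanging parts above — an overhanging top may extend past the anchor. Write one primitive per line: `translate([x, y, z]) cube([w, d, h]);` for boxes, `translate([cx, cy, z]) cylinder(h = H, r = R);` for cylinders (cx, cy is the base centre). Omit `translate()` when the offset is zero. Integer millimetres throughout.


translate([265, 399, 0]) cylinder(h = 23, r = 117);
translate([265, 399, 23]) cylinder(h = 71, r = 24);
translate([265, 399, 94]) cylinder(h = 23, r = 117);


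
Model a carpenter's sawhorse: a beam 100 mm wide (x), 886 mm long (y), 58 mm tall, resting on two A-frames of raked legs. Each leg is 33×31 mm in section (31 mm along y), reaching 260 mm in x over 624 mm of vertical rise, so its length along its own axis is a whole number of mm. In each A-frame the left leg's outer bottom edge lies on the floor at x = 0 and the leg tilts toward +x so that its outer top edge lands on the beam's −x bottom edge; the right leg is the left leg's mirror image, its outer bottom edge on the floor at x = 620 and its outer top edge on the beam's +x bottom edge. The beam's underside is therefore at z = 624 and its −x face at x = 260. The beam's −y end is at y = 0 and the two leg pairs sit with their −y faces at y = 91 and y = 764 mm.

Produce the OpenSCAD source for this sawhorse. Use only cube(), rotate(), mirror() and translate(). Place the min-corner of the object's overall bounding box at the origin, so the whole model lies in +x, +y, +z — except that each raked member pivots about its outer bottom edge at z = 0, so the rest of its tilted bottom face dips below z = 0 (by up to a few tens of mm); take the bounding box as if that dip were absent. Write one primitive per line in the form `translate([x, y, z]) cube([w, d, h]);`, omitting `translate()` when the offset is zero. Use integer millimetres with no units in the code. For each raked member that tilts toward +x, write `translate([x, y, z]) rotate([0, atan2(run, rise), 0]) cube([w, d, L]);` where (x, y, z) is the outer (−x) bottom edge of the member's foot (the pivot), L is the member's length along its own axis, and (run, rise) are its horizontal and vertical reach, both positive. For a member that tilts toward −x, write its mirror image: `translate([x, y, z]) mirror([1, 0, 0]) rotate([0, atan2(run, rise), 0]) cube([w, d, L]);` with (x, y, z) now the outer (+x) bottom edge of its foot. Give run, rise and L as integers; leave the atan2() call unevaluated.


translate([260, 0, 624]) cube([100, 886, 58]);
translate([0, 91, 0]) rotate([0, atan2(260, 624), 0]) cube([33, 31, 676]);
translate([620, 91, 0]) mirror([1, 0, 0]) rotate([0, atan2(260, 624), 0]) cube([33, 31, 676]);
translate([0, 764, 0]) rotate([0, atan2(260, 624), 0]) cube([33, 31, 676]);
translate([620, 764, 0]) mirror([1, 0, 0]) rotate([0, atan2(260, 624), 0]) cube([33, 31, 676]);
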